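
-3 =-3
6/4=3/2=1.50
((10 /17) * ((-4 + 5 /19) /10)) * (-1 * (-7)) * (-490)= 243530 /323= 753.96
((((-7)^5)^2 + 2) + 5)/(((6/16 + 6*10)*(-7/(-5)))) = 1614144320/483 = 3341913.71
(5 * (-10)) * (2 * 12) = -1200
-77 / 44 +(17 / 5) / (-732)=-3211 / 1830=-1.75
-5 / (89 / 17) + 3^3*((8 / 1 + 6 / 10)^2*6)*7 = 186610049 / 2225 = 83869.68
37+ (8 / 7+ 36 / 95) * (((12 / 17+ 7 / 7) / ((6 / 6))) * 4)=535677 / 11305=47.38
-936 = -936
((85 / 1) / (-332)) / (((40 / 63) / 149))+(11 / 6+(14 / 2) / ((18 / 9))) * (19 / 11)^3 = -345718883 / 10605408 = -32.60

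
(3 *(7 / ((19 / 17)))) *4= 1428 / 19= 75.16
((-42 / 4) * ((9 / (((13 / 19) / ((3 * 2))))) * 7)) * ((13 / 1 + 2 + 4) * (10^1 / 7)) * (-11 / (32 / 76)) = 213897915 / 52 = 4113421.44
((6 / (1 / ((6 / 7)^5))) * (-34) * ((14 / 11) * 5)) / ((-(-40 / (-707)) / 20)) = 801083520 / 3773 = 212320.04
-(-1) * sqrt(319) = 17.86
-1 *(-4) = 4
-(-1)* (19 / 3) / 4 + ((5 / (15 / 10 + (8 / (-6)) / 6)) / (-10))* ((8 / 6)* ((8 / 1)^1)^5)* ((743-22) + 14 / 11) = -37489208633 / 3036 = -12348224.19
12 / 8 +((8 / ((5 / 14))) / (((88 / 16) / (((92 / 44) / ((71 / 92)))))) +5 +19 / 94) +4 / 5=37423181 / 2018885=18.54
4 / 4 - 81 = -80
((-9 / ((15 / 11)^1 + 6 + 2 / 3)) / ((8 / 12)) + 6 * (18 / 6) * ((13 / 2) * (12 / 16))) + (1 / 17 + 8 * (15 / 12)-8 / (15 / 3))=1703389 / 18020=94.53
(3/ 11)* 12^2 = 432/ 11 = 39.27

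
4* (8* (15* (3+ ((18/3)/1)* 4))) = 12960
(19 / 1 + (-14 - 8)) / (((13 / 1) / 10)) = -30 / 13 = -2.31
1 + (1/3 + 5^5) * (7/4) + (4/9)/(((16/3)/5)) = 21883/4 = 5470.75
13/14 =0.93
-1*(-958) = 958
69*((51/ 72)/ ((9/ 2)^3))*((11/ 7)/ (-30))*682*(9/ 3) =-57.48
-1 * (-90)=90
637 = 637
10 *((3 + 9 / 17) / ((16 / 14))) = 525 / 17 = 30.88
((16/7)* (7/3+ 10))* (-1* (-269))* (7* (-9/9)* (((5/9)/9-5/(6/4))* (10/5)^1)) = 84401440/243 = 347331.03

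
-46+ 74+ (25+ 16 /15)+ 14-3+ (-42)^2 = 27436 /15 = 1829.07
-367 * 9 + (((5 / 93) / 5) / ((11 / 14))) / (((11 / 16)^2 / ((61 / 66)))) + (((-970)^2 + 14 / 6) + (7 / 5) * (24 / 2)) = 19150055288906 / 20424195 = 937616.16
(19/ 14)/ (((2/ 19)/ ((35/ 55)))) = 361/ 44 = 8.20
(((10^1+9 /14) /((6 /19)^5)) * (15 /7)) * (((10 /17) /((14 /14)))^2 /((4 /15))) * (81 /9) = 230586719375 /2718912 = 84808.45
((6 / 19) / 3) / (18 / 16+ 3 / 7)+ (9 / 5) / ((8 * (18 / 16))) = 2213 / 8265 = 0.27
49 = 49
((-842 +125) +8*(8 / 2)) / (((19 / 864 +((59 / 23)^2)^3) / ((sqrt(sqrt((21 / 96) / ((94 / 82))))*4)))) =-17522712109152*287^(1 / 4)*94^(3 / 4) / 342599861228521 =-6.36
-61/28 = -2.18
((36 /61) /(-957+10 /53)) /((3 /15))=-9540 /3093371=-0.00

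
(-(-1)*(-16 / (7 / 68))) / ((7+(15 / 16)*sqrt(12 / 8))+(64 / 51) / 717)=-5215358094114816 / 228623570731451+349155430087680*sqrt(6) / 228623570731451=-19.07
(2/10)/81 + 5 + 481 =196831/405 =486.00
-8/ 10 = -4/ 5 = -0.80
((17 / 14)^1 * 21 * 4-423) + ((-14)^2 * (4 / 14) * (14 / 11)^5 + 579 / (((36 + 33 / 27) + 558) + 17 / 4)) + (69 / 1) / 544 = -251275507586053 / 1890749047264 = -132.90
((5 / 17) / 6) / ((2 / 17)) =5 / 12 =0.42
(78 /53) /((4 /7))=273 /106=2.58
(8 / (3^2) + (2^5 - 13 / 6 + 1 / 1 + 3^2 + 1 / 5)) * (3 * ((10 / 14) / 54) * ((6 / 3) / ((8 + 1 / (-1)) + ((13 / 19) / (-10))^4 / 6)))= 4799722430000 / 10344886378029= 0.46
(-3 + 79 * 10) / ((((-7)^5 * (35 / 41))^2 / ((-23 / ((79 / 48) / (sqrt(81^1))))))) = -13144801392 / 27336542221975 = -0.00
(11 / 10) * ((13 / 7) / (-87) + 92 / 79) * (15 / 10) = 1.89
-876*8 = -7008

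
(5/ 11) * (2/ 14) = 5/ 77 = 0.06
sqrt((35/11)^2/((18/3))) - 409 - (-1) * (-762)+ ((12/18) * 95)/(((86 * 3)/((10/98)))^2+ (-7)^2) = -561452534807/479464167+ 35 * sqrt(6)/66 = -1169.70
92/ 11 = 8.36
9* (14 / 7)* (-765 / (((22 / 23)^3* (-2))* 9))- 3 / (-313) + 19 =2976682915 / 3332824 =893.14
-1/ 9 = -0.11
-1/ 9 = -0.11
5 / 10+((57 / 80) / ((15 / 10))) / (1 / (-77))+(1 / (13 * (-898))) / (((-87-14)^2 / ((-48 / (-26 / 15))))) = -1116971590083 / 30962483240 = -36.08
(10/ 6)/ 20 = 1/ 12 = 0.08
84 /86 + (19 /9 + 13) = 6226 /387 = 16.09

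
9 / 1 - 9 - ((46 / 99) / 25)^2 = -2116 / 6125625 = -0.00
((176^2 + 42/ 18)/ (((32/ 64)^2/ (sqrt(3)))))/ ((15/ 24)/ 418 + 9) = 1243098560*sqrt(3)/ 90303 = 23843.17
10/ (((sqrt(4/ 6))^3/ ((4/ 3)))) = 10*sqrt(6) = 24.49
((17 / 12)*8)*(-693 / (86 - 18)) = -115.50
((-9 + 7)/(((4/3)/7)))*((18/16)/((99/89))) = -1869/176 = -10.62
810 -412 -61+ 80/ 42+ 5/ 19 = 135328/ 399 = 339.17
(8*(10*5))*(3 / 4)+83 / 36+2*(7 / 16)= 21829 / 72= 303.18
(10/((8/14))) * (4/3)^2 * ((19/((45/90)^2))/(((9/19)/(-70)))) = -28302400/81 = -349412.35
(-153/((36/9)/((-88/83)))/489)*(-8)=-0.66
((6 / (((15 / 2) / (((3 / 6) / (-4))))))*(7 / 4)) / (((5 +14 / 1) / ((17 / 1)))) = -119 / 760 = -0.16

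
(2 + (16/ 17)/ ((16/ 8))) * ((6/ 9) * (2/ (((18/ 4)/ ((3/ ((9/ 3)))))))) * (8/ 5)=896/ 765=1.17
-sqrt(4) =-2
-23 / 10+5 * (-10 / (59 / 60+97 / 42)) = -80603 / 4610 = -17.48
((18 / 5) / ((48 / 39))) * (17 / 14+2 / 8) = 4797 / 1120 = 4.28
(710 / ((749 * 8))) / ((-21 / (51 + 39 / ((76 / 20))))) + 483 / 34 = 46944221 / 3386978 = 13.86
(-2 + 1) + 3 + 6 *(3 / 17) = 52 / 17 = 3.06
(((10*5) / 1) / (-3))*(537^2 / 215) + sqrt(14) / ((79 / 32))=-22352.67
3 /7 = 0.43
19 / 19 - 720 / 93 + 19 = 380 / 31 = 12.26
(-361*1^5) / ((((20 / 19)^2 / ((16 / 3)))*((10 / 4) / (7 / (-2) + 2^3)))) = -390963 / 125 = -3127.70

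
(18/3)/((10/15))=9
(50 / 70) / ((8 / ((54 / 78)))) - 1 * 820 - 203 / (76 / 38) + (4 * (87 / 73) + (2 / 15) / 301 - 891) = -61963116611 / 34277880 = -1807.67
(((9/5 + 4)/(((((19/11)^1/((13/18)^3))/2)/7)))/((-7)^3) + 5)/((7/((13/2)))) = 873197741/190035720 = 4.59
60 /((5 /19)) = 228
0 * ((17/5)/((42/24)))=0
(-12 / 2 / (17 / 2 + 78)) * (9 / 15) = -36 / 865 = -0.04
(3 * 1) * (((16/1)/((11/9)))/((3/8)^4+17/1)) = 1769472/766843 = 2.31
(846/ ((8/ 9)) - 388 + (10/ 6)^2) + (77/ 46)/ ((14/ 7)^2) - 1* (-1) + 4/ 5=4709219/ 8280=568.75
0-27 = -27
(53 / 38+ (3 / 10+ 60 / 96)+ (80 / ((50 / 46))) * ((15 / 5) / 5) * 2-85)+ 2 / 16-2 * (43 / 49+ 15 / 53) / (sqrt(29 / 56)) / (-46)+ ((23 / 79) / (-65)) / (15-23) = 6028 * sqrt(406) / 1732199+ 22499647 / 3902600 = 5.84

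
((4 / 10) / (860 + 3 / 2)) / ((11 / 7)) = 28 / 94765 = 0.00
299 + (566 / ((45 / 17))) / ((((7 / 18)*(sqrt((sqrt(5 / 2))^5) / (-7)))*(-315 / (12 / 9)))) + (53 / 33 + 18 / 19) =153952*2^(1 / 4)*5^(3 / 4) / 118125 + 189074 / 627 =306.74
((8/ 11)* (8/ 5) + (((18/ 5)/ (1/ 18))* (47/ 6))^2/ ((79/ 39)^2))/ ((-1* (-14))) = 4485.37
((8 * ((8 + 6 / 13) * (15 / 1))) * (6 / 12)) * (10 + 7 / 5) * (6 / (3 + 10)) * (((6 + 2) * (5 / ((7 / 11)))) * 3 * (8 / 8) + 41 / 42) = 506327.68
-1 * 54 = -54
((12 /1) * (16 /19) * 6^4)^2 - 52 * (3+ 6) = 61917195276 /361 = 171515776.39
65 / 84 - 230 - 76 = -25639 / 84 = -305.23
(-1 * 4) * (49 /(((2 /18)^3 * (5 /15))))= -428652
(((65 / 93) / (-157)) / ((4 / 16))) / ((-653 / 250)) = 65000 / 9534453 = 0.01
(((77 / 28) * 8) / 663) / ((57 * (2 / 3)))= 11 / 12597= 0.00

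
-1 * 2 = -2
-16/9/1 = -16/9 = -1.78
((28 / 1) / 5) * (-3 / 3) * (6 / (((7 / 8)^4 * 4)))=-24576 / 1715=-14.33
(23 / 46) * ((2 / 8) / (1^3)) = 1 / 8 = 0.12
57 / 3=19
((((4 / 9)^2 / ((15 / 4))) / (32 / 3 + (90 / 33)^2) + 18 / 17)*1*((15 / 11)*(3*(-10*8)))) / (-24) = 120103820 / 8295507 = 14.48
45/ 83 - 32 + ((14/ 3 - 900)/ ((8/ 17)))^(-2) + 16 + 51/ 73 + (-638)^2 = 1285512874406737866/ 3158281385099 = 407029.24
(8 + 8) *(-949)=-15184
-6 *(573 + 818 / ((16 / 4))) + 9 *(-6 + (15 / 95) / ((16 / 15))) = -1434171 / 304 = -4717.67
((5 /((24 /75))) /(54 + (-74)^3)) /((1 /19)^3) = -171475 /648272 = -0.26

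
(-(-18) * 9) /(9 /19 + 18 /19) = 114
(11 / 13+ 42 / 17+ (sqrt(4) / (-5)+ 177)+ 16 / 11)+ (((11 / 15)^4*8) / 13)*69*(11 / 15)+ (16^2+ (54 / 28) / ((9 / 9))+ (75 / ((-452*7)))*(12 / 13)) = 436394342379131 / 973478756250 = 448.28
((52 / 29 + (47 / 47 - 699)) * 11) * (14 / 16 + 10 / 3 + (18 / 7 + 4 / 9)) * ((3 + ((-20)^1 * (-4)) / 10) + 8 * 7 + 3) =-673858075 / 174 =-3872747.56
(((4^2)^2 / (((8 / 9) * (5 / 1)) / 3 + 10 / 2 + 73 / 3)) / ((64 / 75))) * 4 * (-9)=-350.48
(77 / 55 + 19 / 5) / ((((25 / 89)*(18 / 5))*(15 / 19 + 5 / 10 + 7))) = 43966 / 70875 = 0.62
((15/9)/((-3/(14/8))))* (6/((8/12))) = -35/4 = -8.75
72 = 72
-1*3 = -3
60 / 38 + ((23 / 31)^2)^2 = 33022609 / 17546899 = 1.88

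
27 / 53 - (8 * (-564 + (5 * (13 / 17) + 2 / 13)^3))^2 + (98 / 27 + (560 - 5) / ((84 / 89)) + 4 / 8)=-16068591.84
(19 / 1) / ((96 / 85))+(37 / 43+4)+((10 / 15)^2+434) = 5648687 / 12384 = 456.13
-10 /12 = -5 /6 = -0.83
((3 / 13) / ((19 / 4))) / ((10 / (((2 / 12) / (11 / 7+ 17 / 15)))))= 21 / 70148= 0.00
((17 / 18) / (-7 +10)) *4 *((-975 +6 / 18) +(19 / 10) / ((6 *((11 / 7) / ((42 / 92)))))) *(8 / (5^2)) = -1005994958 / 2561625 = -392.72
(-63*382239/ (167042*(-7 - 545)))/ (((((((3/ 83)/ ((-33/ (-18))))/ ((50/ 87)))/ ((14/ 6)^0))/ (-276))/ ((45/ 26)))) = -70467964875/ 19376872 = -3636.70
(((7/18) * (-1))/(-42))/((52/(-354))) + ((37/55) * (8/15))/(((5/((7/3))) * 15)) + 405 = 7817523613/19305000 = 404.95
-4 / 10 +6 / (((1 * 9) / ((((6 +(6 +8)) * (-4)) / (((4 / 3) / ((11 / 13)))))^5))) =-417444192742586 / 1856465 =-224859716.04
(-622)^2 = 386884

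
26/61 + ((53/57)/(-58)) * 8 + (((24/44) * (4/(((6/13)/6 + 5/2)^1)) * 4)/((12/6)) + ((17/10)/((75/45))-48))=-167164226129/3715696050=-44.99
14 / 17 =0.82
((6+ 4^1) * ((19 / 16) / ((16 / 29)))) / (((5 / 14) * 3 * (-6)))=-3857 / 1152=-3.35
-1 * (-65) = 65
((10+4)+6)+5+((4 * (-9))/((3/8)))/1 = -71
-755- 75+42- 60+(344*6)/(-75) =-21888/25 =-875.52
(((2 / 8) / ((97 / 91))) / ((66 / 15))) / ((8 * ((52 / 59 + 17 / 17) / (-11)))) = -0.04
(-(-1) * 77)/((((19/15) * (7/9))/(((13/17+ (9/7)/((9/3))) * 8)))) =1686960/2261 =746.11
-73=-73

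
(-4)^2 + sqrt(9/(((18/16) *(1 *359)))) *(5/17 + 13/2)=231 *sqrt(718)/6103 + 16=17.01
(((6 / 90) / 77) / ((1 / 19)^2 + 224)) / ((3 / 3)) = 361 / 93399075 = 0.00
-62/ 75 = -0.83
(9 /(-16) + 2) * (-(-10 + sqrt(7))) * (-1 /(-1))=115 /8 - 23 * sqrt(7) /16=10.57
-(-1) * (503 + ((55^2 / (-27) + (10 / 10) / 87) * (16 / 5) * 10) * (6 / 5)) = -3798.78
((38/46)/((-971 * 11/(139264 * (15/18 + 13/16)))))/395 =-165376/3684945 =-0.04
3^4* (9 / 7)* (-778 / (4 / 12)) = -1701486 / 7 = -243069.43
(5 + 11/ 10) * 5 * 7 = 427/ 2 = 213.50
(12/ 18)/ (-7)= -2/ 21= -0.10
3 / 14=0.21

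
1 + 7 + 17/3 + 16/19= 827/57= 14.51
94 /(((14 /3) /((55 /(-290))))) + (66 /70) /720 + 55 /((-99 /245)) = -102260843 /730800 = -139.93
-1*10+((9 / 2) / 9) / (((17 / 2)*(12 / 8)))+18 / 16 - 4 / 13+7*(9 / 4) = 35041 / 5304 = 6.61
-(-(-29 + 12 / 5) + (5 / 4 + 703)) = -14617 / 20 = -730.85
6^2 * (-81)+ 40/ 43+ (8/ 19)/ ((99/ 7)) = -2915.04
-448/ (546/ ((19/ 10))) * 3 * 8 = -2432/ 65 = -37.42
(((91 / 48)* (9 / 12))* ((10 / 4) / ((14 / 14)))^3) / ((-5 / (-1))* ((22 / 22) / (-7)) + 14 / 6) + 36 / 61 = 15198063 / 1061888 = 14.31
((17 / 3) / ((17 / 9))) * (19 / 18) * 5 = 95 / 6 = 15.83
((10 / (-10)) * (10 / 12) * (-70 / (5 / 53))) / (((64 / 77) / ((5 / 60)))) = 61.99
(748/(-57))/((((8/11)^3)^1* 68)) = -14641/29184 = -0.50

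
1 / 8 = 0.12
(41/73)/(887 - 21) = 41/63218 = 0.00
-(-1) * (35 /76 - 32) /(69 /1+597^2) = -799 /9030776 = -0.00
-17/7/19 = -17/133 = -0.13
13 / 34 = 0.38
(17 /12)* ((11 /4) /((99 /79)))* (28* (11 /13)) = 103411 /1404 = 73.65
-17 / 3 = -5.67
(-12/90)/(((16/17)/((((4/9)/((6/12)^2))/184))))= -0.00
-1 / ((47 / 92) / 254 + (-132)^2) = -23368 / 407164079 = -0.00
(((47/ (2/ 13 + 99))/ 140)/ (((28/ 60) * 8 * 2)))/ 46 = 1833/ 185945984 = 0.00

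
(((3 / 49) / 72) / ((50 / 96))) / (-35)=-2 / 42875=-0.00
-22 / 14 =-11 / 7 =-1.57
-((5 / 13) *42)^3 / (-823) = 9261000 / 1808131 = 5.12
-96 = -96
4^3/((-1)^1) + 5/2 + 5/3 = -359/6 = -59.83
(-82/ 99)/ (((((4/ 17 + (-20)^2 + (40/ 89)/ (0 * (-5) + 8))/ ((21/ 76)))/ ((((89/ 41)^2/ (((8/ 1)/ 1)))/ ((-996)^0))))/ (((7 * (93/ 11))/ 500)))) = -18204414487/ 456696920152000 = -0.00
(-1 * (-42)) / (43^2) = 42 / 1849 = 0.02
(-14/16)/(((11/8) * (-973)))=1/1529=0.00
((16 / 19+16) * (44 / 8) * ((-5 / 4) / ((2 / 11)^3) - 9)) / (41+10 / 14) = -2673055 / 5548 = -481.81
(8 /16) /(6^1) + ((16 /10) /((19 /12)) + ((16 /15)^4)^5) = 119522329906773981584310001 /25271951148605346679687500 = 4.73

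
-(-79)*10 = 790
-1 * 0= 0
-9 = -9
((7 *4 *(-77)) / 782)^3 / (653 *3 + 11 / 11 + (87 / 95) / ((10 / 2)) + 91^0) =-297522556100 / 27842744438851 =-0.01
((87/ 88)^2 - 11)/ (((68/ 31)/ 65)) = -156394225/ 526592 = -296.99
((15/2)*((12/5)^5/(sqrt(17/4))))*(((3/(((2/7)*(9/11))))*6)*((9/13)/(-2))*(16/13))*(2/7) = -1182449664*sqrt(17)/1795625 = -2715.14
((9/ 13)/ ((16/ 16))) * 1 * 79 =54.69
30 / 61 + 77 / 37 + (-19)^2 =820584 / 2257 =363.57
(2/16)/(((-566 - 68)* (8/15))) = -15/40576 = -0.00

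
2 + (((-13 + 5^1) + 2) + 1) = -3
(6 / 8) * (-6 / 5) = -9 / 10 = -0.90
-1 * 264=-264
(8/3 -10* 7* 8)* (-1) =557.33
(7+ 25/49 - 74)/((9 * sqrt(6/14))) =-362 * sqrt(21)/147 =-11.28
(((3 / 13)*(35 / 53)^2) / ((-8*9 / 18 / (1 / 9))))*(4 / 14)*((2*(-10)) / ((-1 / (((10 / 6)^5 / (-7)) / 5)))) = 156250 / 26620893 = 0.01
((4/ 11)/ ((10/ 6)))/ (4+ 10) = 6/ 385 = 0.02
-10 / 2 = -5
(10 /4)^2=25 /4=6.25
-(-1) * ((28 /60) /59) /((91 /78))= 2 /295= 0.01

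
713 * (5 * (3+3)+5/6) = 131905/6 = 21984.17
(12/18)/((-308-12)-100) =-1/630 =-0.00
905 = 905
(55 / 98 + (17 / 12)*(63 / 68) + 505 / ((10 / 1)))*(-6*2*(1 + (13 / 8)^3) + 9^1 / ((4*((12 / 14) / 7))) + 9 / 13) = -3035352303 / 1304576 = -2326.70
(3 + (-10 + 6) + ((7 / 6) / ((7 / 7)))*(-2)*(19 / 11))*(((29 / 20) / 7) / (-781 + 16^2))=0.00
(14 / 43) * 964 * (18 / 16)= 15183 / 43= 353.09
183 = 183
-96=-96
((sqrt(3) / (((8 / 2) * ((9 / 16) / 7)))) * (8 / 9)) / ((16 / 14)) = 196 * sqrt(3) / 81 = 4.19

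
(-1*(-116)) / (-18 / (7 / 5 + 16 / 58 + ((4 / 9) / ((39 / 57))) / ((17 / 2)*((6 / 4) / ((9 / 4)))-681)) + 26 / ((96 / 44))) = 13355809872 / 134681573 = 99.17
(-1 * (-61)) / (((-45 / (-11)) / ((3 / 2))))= 22.37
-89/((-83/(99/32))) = 8811/2656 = 3.32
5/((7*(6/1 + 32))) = 5/266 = 0.02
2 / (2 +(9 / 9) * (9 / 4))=8 / 17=0.47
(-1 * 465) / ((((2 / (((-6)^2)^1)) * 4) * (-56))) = 4185 / 112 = 37.37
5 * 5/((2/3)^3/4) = 675/2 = 337.50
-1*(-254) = 254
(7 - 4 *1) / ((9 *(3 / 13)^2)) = 169 / 27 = 6.26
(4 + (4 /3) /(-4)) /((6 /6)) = 11 /3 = 3.67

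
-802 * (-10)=8020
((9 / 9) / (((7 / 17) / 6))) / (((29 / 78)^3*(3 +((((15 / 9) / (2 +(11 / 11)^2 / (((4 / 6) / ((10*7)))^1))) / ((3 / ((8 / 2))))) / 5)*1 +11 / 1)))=23306672376 / 1151185189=20.25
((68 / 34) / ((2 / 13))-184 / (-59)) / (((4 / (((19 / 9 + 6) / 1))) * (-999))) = -23141 / 707292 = -0.03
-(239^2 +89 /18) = -1028267 /18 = -57125.94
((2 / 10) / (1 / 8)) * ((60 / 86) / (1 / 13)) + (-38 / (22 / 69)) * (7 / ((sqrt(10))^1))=624 / 43-9177 * sqrt(10) / 110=-249.31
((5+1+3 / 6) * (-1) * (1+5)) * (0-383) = 14937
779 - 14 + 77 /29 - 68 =20290 /29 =699.66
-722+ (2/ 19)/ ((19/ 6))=-721.97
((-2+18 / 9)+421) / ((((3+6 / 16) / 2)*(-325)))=-6736 / 8775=-0.77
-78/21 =-26/7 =-3.71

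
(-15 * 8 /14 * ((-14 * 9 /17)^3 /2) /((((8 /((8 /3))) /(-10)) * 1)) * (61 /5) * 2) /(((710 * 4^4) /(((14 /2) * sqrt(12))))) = -15252867 * sqrt(3) /1395292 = -18.93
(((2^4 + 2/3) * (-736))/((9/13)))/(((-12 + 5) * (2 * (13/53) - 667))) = -1014208/267057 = -3.80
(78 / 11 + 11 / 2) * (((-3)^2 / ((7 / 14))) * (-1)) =-226.64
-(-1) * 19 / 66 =19 / 66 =0.29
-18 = -18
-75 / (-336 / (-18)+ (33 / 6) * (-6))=225 / 43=5.23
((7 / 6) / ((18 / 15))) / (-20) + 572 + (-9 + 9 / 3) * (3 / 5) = 409213 / 720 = 568.35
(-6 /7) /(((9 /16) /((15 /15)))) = -32 /21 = -1.52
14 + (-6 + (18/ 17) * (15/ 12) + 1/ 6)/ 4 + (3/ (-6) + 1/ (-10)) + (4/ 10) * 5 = 7279/ 510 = 14.27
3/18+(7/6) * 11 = 13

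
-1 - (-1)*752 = 751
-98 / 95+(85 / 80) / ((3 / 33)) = 16197 / 1520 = 10.66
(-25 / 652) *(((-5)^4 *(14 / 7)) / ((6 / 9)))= -46875 / 652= -71.89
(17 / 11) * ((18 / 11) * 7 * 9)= 19278 / 121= 159.32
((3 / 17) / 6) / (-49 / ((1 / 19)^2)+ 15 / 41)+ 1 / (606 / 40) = 0.07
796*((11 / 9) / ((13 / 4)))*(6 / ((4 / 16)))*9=64659.69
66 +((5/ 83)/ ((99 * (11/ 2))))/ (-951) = 5673230432/ 85958037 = 66.00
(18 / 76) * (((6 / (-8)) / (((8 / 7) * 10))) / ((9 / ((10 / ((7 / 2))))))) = -3 / 608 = -0.00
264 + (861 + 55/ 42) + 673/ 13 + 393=857809/ 546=1571.08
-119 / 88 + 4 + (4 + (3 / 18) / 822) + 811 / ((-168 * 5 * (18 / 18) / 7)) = -7487 / 67815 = -0.11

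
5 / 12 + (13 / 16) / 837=5593 / 13392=0.42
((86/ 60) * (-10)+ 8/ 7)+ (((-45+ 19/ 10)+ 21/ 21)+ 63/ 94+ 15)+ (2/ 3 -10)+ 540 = 2423314/ 4935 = 491.05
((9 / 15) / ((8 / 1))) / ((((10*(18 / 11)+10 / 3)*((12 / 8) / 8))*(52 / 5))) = 33 / 16900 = 0.00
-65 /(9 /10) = -650 /9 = -72.22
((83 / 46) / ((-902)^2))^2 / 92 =6889 / 128863416337348352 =0.00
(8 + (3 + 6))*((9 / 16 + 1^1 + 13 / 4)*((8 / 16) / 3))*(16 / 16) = 1309 / 96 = 13.64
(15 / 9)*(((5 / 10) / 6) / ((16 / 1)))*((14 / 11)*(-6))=-35 / 528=-0.07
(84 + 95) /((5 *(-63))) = -179 /315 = -0.57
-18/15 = -6/5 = -1.20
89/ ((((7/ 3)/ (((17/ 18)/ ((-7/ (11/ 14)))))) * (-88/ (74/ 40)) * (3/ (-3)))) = -55981/ 658560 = -0.09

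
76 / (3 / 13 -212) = -988 / 2753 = -0.36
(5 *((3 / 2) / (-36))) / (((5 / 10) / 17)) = -7.08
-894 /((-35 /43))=1098.34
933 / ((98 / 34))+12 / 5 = 79893 / 245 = 326.09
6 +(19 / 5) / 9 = 289 / 45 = 6.42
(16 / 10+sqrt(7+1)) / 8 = 1 / 5+sqrt(2) / 4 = 0.55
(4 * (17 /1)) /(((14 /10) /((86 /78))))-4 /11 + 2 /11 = 160274 /3003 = 53.37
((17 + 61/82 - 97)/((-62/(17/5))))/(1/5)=110483/5084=21.73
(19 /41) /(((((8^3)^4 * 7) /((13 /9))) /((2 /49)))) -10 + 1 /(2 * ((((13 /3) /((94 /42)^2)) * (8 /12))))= -516332318260982645 /56534517078294528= -9.13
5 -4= 1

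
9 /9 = 1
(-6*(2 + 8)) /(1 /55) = -3300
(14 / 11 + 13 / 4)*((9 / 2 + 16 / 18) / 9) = 19303 / 7128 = 2.71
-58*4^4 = -14848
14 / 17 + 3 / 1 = 65 / 17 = 3.82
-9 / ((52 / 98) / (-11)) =4851 / 26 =186.58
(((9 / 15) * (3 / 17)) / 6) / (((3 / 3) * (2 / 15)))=9 / 68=0.13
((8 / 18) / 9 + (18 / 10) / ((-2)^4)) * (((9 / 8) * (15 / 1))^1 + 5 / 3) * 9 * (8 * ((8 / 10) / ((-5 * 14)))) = -93361 / 37800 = -2.47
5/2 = 2.50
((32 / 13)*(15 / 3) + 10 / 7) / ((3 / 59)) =73750 / 273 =270.15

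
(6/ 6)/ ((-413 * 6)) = -1/ 2478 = -0.00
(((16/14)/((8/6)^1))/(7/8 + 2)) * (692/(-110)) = -16608/8855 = -1.88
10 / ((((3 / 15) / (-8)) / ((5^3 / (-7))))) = 50000 / 7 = 7142.86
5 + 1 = 6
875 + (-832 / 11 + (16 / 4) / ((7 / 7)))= 803.36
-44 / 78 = -22 / 39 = -0.56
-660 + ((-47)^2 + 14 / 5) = 7759 / 5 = 1551.80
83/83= 1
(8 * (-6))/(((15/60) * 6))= -32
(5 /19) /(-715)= -1 /2717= -0.00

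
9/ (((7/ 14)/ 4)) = 72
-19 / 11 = -1.73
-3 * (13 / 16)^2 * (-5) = 9.90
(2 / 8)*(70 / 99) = 35 / 198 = 0.18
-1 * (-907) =907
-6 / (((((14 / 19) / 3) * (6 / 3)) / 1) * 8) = -171 / 112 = -1.53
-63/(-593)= 63/593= 0.11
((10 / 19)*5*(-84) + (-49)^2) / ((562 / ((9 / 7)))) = 4.99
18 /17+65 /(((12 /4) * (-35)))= 157 /357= 0.44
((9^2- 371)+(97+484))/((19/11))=3201/19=168.47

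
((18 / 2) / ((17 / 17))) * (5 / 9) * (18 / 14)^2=8.27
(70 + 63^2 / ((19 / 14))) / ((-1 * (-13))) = 56896 / 247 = 230.35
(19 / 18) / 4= 19 / 72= 0.26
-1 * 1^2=-1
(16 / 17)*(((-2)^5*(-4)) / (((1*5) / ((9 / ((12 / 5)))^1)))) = 1536 / 17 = 90.35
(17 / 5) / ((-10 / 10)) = -17 / 5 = -3.40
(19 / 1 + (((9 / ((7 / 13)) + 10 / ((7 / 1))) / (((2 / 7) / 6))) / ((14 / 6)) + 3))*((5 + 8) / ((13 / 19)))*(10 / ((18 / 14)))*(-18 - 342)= -9857200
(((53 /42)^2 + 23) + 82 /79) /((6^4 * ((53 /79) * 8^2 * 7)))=3571747 /54282203136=0.00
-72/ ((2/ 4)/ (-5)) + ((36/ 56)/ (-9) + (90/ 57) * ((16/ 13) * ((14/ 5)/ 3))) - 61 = 2284847/ 3458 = 660.74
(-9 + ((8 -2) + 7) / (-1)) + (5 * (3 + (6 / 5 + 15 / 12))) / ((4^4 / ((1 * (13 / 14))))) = -313975 / 14336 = -21.90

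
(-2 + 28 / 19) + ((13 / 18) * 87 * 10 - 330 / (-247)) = 629.14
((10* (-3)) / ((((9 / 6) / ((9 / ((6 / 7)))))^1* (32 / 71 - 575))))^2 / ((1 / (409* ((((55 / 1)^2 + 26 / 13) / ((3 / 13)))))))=716707.29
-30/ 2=-15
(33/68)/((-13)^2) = 0.00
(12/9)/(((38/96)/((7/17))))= 448/323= 1.39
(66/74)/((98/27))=891/3626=0.25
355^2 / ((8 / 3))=378075 / 8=47259.38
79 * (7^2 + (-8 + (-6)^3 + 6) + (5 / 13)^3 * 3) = -13337.52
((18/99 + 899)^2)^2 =9571076939998161/14641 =653717433235.31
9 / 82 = 0.11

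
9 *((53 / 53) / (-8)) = -9 / 8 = -1.12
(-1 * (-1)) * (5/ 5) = 1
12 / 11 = 1.09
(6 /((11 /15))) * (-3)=-270 /11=-24.55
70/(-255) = -14/51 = -0.27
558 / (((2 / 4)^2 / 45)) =100440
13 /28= 0.46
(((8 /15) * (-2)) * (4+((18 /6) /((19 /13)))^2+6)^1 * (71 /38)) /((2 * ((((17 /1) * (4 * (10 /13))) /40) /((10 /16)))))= -4735913 /699618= -6.77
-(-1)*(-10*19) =-190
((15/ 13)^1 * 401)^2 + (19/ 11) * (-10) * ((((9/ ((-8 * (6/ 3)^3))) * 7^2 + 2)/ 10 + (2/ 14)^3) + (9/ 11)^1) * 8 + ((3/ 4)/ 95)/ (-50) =7131013814603901/ 33316533250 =214038.29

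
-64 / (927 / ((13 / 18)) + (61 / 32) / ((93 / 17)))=-2476032 / 49671017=-0.05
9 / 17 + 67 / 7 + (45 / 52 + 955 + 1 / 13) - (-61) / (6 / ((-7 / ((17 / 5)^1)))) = 945.11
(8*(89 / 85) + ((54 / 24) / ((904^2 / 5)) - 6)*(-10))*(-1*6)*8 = -28497898977 / 8682920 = -3282.06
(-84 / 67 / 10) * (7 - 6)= -42 / 335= -0.13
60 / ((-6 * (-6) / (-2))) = -10 / 3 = -3.33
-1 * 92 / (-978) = 46 / 489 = 0.09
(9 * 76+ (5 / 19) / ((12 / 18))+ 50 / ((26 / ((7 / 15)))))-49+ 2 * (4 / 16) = 471863 / 741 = 636.79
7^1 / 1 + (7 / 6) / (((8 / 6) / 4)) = 21 / 2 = 10.50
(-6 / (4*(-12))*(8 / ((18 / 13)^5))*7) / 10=2599051 / 18895680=0.14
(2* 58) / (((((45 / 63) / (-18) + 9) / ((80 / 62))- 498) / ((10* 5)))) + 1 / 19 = -29101741 / 2474921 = -11.76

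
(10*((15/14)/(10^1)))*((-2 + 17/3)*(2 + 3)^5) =12276.79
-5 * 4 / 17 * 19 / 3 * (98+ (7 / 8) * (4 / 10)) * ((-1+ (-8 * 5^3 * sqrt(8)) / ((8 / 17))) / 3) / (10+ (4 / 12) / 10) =53390 / 2193+ 13347500 * sqrt(2) / 129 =146351.60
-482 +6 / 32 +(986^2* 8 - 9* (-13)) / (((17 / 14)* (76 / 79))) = 34405988433 / 5168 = 6657505.50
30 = 30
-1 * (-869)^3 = 656234909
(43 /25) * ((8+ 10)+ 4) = 946 /25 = 37.84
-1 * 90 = -90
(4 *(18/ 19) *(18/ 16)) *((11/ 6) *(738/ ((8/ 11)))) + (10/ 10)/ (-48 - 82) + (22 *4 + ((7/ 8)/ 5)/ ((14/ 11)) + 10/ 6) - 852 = 84994109/ 11856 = 7168.87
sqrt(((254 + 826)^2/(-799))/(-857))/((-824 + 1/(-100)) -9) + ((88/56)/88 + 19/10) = 537/280 -36000*sqrt(684743)/19013258881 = 1.92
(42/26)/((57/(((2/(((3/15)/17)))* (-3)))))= -3570/247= -14.45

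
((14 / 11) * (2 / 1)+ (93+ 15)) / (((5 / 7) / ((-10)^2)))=170240 / 11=15476.36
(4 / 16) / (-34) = -1 / 136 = -0.01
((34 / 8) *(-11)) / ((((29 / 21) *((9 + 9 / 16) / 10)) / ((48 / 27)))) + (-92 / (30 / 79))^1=-1194874 / 3915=-305.20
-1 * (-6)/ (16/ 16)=6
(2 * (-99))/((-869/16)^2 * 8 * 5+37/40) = -31680/18879173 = -0.00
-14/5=-2.80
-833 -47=-880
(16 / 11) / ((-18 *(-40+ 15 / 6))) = 16 / 7425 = 0.00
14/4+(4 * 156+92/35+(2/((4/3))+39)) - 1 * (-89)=26587/35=759.63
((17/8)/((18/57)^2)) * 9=6137/32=191.78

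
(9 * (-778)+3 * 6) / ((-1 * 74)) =3492 / 37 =94.38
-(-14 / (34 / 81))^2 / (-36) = 35721 / 1156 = 30.90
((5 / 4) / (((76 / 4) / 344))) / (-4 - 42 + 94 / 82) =-17630 / 34941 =-0.50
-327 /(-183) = 109 /61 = 1.79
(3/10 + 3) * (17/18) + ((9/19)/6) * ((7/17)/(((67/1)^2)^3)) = 5463776741390399/1753083446435220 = 3.12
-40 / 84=-10 / 21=-0.48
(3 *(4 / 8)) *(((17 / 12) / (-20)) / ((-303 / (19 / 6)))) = 323 / 290880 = 0.00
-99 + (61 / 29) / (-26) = -74707 / 754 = -99.08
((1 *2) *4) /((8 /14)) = 14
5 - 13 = -8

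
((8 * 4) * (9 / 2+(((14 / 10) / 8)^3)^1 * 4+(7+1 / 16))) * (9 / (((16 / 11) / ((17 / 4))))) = 311932269 / 32000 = 9747.88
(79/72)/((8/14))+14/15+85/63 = 4707/1120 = 4.20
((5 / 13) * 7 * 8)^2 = 78400 / 169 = 463.91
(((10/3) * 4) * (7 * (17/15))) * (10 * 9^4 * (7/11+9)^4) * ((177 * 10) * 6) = 9304915948791321600/14641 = 635538279406551.57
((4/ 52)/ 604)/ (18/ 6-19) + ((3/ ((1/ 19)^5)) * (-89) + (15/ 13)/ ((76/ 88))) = -1578094985329363/ 2387008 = -661118431.66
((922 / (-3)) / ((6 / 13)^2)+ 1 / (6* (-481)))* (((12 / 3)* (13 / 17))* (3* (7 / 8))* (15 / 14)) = -93685595 / 7548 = -12411.98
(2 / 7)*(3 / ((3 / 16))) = 32 / 7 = 4.57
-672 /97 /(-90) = 112 /1455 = 0.08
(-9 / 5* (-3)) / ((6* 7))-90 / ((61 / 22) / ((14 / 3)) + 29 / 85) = -164713617 / 1714090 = -96.09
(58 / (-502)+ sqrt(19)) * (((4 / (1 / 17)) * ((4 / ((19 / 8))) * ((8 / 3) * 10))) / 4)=-1262080 / 14307+ 43520 * sqrt(19) / 57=3239.84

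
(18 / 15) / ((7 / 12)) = 72 / 35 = 2.06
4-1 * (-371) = 375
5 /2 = 2.50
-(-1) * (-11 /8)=-11 /8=-1.38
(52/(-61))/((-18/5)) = 130/549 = 0.24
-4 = -4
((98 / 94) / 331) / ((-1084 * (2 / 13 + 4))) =-637 / 910644552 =-0.00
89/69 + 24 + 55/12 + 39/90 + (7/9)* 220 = 833869/4140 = 201.42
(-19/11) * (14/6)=-133/33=-4.03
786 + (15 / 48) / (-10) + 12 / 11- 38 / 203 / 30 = 843595337 / 1071840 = 787.05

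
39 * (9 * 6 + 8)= 2418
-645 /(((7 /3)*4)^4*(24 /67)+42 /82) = -0.24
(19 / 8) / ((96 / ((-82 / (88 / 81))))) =-21033 / 11264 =-1.87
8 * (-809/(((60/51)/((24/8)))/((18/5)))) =-1485324/25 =-59412.96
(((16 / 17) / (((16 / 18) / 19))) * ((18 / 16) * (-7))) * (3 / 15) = -10773 / 340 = -31.69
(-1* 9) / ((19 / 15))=-135 / 19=-7.11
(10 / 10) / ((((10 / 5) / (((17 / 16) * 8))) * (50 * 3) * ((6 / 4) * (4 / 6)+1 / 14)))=119 / 4500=0.03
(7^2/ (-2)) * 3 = -147/ 2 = -73.50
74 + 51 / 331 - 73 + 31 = 10643 / 331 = 32.15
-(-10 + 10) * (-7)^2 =0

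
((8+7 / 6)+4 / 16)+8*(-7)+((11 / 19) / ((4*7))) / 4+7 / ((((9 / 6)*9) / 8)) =-2437859 / 57456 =-42.43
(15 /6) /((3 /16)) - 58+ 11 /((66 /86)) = -91 /3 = -30.33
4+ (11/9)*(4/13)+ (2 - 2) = 512/117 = 4.38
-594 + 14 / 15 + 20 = -8596 / 15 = -573.07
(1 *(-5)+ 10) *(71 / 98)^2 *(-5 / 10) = -25205 / 19208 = -1.31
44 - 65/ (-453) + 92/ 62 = 640745/ 14043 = 45.63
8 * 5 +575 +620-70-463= 702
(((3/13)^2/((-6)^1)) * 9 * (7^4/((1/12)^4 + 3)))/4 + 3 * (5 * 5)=88638213/1501903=59.02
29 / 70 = 0.41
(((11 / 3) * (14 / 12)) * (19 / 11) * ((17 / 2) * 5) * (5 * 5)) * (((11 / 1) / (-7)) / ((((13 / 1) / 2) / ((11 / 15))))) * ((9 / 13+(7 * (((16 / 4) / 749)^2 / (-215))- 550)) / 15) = 50970.07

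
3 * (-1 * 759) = -2277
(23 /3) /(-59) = -23 /177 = -0.13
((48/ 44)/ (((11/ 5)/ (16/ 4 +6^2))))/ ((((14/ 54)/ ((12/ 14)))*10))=38880/ 5929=6.56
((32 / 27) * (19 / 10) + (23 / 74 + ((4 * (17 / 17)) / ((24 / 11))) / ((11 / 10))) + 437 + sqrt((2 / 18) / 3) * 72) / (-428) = -4407881 / 4275720-2 * sqrt(3) / 107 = -1.06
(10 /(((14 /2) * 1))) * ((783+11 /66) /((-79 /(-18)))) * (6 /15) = 56388 /553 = 101.97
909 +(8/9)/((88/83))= 90074/99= 909.84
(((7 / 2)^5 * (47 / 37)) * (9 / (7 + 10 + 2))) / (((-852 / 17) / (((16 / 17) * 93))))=-220390191 / 399304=-551.94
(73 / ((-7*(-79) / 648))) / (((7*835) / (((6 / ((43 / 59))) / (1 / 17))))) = 284675472 / 138988255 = 2.05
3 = 3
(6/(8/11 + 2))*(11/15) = 121/75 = 1.61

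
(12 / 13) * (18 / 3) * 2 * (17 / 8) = 306 / 13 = 23.54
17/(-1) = -17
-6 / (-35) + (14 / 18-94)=-29311 / 315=-93.05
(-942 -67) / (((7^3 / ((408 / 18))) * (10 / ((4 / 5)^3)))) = -2195584 / 643125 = -3.41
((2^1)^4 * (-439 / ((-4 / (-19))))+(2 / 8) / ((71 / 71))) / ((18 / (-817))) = 36344245 / 24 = 1514343.54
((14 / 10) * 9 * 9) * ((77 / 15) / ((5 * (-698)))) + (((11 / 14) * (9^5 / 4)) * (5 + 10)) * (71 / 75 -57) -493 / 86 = -256119179765903 / 26262250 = -9752370.03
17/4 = 4.25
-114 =-114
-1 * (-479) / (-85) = -479 / 85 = -5.64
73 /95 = 0.77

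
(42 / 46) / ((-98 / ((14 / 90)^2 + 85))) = -86087 / 108675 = -0.79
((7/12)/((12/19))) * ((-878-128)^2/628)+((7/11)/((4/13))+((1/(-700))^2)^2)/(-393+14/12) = 6529404391745703078371/4386818239650000000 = 1488.41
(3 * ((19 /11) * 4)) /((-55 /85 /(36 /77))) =-139536 /9317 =-14.98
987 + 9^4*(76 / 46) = 272019 / 23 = 11826.91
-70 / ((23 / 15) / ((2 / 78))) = -350 / 299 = -1.17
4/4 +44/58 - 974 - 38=-29297/29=-1010.24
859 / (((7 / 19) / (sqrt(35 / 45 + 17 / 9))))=3807.44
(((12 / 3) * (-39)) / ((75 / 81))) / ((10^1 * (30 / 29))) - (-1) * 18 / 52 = -259029 / 16250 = -15.94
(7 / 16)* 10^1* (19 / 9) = 665 / 72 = 9.24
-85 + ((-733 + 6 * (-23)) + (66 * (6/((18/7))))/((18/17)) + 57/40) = -809.13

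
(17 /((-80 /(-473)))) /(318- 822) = -8041 /40320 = -0.20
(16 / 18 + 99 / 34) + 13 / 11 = 16771 / 3366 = 4.98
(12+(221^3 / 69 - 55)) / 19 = 10790894 / 1311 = 8231.04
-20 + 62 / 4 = -9 / 2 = -4.50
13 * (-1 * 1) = -13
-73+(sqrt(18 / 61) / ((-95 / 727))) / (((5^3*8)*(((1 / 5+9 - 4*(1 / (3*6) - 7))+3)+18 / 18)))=-73 - 19629*sqrt(122) / 2137196000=-73.00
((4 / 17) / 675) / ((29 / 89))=356 / 332775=0.00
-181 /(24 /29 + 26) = -5249 /778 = -6.75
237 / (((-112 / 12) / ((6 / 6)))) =-711 / 28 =-25.39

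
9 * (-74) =-666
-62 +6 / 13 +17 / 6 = -58.71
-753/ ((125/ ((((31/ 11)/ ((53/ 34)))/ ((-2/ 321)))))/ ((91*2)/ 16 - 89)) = -79104688371/ 583000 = -135685.57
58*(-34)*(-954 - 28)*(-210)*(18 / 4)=-1829996280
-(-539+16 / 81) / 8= 43643 / 648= 67.35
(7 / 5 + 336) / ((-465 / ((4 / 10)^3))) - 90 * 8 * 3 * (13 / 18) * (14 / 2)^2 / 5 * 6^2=-159950713496 / 290625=-550368.05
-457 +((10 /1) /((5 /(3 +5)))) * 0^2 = -457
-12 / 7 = -1.71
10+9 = 19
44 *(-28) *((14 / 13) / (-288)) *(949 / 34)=39347 / 306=128.58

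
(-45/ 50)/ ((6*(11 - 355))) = 3/ 6880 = 0.00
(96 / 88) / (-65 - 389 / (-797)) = -2391 / 141394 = -0.02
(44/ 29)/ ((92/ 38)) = 418/ 667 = 0.63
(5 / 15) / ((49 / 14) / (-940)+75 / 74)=69560 / 210723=0.33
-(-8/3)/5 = 8/15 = 0.53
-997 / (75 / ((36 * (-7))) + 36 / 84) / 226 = -41874 / 1243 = -33.69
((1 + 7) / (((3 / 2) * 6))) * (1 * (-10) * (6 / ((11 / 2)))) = -320 / 33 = -9.70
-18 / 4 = -9 / 2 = -4.50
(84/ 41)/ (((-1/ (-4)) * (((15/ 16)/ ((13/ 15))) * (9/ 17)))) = 396032/ 27675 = 14.31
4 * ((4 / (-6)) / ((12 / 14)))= -28 / 9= -3.11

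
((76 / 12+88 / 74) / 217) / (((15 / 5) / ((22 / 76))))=9185 / 2745918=0.00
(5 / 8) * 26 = 65 / 4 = 16.25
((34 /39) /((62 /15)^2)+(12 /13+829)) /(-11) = -20737733 /274846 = -75.45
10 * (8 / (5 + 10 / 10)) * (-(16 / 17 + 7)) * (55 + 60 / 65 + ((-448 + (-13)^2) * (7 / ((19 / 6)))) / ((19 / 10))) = 2269607400 / 79781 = 28447.97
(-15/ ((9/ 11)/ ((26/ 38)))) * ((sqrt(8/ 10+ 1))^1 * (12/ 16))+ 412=412 - 429 * sqrt(5)/ 76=399.38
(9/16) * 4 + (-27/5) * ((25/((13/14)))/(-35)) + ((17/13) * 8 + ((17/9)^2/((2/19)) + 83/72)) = 437317/8424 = 51.91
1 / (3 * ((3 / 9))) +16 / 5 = 21 / 5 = 4.20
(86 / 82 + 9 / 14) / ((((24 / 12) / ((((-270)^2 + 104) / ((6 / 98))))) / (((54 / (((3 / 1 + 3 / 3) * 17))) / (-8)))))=-1116468423 / 11152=-100113.74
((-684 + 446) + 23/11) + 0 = -2595/11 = -235.91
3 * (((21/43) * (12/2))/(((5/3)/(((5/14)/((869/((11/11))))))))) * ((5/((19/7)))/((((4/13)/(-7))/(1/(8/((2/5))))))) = -51597/11359568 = -0.00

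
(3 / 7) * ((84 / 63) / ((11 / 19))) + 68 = 5312 / 77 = 68.99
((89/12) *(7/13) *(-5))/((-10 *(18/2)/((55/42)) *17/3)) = 4895/95472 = 0.05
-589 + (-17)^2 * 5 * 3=3746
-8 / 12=-2 / 3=-0.67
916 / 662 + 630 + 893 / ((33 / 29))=15468511 / 10923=1416.14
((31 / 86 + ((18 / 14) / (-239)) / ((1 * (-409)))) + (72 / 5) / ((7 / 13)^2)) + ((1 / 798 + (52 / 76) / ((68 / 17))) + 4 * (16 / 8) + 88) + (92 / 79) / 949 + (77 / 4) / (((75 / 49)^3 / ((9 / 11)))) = 690324471253698319352 / 4584085140895203125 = 150.59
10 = 10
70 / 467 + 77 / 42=5557 / 2802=1.98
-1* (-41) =41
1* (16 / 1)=16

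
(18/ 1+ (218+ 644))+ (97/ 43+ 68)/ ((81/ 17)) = 1038799/ 1161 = 894.75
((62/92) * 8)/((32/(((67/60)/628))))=2077/6933120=0.00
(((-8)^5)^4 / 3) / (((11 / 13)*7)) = 64883028397787925.06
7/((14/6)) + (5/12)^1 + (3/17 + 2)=1141/204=5.59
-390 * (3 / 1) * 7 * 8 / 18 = -3640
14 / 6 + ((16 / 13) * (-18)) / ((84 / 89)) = -5771 / 273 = -21.14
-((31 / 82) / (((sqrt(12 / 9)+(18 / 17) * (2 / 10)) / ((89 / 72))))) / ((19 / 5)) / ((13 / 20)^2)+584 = 1073698688501 / 1838374564 -2491721875 * sqrt(3) / 16545371076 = 583.79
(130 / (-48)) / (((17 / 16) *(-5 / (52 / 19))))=1.40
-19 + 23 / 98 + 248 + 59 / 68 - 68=540125 / 3332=162.10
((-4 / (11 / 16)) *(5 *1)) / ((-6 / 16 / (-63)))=-53760 / 11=-4887.27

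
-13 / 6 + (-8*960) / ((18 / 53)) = -45231 / 2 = -22615.50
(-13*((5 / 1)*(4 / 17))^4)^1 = -2080000 / 83521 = -24.90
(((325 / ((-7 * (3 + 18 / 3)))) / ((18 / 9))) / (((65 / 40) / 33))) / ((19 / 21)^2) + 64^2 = 1455556 / 361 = 4032.01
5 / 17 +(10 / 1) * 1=10.29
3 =3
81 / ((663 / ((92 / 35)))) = 2484 / 7735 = 0.32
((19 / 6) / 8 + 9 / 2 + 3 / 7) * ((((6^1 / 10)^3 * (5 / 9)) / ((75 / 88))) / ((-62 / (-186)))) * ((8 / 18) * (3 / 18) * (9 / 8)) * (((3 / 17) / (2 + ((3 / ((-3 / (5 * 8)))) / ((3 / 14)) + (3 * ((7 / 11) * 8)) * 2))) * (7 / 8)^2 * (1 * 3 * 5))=-13637547 / 5533568000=-0.00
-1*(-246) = 246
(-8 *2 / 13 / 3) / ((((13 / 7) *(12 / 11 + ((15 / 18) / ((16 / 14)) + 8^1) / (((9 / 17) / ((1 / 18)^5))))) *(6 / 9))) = -502836719616 / 1655456208185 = -0.30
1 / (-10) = -1 / 10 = -0.10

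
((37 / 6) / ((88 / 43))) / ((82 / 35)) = 55685 / 43296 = 1.29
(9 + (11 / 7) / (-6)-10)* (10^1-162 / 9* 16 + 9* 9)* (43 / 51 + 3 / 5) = 1921144 / 5355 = 358.76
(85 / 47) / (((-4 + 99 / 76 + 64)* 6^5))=1615 / 425683512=0.00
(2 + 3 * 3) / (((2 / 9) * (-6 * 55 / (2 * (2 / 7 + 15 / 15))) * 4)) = -27 / 280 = -0.10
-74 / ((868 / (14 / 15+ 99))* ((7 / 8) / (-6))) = 443704 / 7595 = 58.42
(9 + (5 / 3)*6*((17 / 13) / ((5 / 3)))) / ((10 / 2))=219 / 65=3.37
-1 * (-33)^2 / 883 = -1089 / 883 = -1.23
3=3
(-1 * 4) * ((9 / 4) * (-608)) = 5472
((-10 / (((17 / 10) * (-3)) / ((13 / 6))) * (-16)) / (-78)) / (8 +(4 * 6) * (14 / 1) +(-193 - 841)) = -40 / 31671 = -0.00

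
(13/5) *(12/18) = 26/15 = 1.73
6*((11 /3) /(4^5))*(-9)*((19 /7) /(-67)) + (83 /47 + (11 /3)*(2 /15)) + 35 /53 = 78680358791 /26917148160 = 2.92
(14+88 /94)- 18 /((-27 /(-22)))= 0.27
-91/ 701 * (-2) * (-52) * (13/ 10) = -61516/ 3505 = -17.55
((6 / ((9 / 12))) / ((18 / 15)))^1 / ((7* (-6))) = -10 / 63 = -0.16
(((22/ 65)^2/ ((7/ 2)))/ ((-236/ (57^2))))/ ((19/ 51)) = -2110482/ 1744925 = -1.21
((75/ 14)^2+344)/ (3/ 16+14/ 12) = 876588/ 3185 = 275.22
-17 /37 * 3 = -1.38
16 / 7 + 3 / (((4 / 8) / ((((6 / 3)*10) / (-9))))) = -232 / 21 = -11.05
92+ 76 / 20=479 / 5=95.80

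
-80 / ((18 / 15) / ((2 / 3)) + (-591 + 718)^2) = -200 / 40327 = -0.00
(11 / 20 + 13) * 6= 813 / 10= 81.30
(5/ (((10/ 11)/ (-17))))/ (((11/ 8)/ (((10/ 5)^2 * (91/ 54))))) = -458.37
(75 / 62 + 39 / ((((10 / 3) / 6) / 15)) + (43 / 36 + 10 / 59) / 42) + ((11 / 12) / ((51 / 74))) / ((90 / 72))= 248063526743 / 235063080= 1055.31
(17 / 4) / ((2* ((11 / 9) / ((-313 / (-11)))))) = 47889 / 968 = 49.47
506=506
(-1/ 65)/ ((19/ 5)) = -0.00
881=881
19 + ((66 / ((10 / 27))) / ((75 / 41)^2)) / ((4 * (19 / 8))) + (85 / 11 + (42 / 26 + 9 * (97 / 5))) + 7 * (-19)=641452709 / 8490625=75.55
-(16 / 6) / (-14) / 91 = 0.00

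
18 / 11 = 1.64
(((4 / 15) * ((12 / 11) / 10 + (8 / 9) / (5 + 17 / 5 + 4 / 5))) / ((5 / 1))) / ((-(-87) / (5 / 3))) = 9368 / 44572275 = 0.00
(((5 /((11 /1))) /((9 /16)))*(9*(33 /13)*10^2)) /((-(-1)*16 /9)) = 13500 /13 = 1038.46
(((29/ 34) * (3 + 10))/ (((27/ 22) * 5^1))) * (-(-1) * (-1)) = -4147/ 2295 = -1.81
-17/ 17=-1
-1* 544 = -544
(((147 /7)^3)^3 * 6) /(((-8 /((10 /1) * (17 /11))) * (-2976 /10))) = 337569019796925 /10912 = 30935577327.43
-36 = -36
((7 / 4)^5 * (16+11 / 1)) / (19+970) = 453789 / 1012736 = 0.45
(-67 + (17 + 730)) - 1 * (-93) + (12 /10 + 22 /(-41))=773.66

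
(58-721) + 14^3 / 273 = -25465 / 39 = -652.95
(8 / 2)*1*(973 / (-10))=-1946 / 5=-389.20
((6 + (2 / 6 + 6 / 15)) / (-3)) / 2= -101 / 90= -1.12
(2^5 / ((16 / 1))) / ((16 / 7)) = 7 / 8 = 0.88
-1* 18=-18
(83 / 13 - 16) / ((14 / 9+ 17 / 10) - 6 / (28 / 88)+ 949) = -78750 / 7644533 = -0.01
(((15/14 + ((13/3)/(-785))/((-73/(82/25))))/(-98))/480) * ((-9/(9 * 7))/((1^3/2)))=64483049/9906429960000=0.00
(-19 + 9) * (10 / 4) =-25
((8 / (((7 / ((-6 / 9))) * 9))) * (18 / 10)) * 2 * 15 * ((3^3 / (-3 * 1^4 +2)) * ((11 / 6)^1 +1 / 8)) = 1692 / 7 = 241.71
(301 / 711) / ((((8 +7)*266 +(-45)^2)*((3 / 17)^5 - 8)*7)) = -61053851 / 48576982665645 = -0.00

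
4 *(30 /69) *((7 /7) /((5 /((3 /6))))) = 4 /23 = 0.17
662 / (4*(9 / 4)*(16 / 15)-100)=-1655 / 226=-7.32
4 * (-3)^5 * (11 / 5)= -10692 / 5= -2138.40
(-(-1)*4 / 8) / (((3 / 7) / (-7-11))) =-21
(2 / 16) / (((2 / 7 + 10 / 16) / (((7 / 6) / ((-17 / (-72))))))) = 196 / 289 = 0.68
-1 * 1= -1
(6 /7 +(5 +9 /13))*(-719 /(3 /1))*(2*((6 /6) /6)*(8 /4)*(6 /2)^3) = -2571144 /91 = -28254.33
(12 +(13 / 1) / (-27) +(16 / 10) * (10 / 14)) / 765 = 2393 / 144585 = 0.02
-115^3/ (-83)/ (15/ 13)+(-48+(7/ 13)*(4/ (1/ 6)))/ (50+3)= 2724381931/ 171561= 15879.96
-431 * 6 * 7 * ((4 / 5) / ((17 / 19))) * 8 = -11006016 / 85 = -129482.54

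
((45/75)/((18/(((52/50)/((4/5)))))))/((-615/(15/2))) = -13/24600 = -0.00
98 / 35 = 14 / 5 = 2.80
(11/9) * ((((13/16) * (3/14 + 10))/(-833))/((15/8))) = -20449/3148740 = -0.01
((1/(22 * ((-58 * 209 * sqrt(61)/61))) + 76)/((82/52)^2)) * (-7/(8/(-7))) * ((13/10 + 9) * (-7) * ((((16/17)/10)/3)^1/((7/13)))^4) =-38691083112448/248769125521875 + 127273299712 * sqrt(61)/16585686367668928125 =-0.16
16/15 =1.07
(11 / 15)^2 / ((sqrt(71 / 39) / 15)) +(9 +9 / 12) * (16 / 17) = 121 * sqrt(2769) / 1065 +156 / 17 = 15.16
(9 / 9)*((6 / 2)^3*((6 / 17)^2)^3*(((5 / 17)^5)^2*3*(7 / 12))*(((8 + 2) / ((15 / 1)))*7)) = 100465312500000 / 48661191875666868481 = 0.00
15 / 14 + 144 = 2031 / 14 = 145.07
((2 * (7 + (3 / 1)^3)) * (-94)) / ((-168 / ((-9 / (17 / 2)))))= -282 / 7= -40.29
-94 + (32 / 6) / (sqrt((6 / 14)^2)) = -734 / 9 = -81.56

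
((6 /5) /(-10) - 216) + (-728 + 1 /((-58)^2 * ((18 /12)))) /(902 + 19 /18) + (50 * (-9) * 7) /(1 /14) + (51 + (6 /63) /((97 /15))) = -2054433834787837 /46411194725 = -44265.91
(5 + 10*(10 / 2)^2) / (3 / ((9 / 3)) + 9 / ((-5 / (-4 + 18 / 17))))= 4335 / 107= 40.51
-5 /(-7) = 5 /7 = 0.71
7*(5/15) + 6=8.33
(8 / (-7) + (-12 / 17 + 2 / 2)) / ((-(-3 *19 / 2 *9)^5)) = -3232 / 4227988398581367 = -0.00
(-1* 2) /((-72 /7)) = 7 /36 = 0.19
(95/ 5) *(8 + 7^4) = 45771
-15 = -15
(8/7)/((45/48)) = 128/105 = 1.22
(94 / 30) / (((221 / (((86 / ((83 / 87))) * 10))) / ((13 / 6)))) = 117218 / 4233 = 27.69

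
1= 1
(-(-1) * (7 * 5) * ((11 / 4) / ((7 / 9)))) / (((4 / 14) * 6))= 1155 / 16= 72.19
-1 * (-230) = 230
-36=-36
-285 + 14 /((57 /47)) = -15587 /57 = -273.46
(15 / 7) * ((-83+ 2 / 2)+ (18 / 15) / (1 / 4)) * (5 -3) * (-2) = 4632 / 7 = 661.71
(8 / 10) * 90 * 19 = 1368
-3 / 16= -0.19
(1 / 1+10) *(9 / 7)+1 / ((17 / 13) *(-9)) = 15056 / 1071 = 14.06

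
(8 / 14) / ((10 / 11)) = 22 / 35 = 0.63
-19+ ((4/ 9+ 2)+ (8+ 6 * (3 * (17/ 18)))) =8.44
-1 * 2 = -2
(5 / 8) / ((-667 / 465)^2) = 1081125 / 3559112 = 0.30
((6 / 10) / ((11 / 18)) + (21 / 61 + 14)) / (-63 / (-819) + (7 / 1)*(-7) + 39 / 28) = -18716516 / 58044855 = -0.32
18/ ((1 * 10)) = 9/ 5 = 1.80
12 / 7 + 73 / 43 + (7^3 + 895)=373665 / 301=1241.41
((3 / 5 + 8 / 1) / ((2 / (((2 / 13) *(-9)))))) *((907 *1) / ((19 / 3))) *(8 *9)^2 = -5458891968 / 1235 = -4420155.44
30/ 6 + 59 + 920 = 984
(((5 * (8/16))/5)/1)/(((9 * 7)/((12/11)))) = 2/231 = 0.01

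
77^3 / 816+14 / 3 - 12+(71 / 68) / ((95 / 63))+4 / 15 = 42876503 / 77520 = 553.10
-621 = -621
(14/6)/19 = 7/57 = 0.12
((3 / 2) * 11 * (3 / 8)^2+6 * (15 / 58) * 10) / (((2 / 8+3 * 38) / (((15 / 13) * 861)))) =855140895 / 5513248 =155.11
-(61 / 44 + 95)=-4241 / 44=-96.39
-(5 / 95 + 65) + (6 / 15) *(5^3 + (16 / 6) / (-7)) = -30334 / 1995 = -15.21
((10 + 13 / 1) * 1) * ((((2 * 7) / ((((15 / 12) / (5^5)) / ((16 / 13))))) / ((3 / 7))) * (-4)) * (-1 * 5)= 46235897.44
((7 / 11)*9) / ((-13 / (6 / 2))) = -189 / 143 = -1.32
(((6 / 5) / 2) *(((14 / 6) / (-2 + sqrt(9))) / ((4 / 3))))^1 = 21 / 20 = 1.05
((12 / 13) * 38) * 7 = 3192 / 13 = 245.54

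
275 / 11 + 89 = 114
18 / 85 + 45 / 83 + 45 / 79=737676 / 557345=1.32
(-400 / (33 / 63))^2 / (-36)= -1960000 / 121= -16198.35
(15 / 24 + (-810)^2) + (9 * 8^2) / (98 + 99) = 656103.55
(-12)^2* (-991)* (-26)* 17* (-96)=-6055216128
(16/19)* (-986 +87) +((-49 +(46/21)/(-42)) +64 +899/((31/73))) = 1374.90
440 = 440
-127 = -127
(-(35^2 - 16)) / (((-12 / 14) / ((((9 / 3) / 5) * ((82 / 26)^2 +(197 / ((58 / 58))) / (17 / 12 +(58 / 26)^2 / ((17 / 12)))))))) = 42239.91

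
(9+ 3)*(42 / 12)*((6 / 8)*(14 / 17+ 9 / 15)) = 7623 / 170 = 44.84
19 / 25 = 0.76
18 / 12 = 3 / 2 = 1.50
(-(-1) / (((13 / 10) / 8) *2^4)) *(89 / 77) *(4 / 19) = 1780 / 19019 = 0.09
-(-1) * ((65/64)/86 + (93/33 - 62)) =-3582389/60544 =-59.17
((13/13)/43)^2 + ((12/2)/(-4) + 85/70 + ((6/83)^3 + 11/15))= 0.45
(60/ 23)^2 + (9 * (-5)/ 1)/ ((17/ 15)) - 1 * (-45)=108810/ 8993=12.10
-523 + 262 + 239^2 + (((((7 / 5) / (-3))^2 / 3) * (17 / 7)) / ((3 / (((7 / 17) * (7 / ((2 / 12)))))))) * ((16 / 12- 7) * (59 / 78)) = 56855.64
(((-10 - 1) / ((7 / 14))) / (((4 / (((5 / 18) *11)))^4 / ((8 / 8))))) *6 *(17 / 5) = -342233375 / 2239488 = -152.82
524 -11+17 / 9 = 4634 / 9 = 514.89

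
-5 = -5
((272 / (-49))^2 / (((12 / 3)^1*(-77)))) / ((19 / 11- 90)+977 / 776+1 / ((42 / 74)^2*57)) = 7363035648 / 6399966969347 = 0.00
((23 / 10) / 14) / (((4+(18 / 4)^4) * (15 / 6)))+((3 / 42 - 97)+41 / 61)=-96.26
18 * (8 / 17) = 144 / 17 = 8.47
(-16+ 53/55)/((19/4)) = -3308/1045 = -3.17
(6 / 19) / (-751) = -0.00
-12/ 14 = -6/ 7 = -0.86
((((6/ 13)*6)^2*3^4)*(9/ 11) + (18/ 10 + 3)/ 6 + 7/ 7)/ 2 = 4740651/ 18590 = 255.01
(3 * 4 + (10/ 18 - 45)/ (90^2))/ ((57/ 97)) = 20.41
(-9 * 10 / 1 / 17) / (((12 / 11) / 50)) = -4125 / 17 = -242.65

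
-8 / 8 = -1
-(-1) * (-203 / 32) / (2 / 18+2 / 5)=-9135 / 736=-12.41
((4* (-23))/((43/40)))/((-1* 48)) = 1.78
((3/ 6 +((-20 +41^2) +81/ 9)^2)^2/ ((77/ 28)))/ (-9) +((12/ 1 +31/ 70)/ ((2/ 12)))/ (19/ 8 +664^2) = -142252136225437577187/ 452655665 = -314261252480.82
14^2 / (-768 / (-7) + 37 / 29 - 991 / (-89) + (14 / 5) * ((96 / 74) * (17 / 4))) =163777355 / 114947318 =1.42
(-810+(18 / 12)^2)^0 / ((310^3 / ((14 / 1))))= 7 / 14895500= 0.00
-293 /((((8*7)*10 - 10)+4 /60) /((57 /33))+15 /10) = -167010 /182377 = -0.92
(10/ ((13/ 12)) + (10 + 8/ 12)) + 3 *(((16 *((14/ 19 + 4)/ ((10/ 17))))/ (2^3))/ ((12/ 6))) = 32645/ 741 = 44.06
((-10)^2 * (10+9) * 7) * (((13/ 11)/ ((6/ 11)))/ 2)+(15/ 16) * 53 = 693985/ 48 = 14458.02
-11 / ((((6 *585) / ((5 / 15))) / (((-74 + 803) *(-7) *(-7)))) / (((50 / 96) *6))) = -24255 / 208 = -116.61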